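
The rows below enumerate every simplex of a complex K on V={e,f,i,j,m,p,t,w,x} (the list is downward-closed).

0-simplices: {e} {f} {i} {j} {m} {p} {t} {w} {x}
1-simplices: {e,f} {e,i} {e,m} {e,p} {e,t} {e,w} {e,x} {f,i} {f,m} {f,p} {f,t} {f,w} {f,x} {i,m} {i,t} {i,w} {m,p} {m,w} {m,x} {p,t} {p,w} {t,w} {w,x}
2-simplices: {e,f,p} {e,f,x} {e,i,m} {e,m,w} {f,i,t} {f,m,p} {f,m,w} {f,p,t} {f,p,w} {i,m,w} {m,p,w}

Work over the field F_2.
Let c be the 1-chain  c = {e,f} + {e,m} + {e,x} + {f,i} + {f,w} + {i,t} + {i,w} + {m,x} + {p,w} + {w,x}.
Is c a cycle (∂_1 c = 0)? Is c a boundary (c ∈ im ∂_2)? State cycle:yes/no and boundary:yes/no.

cycle:no boundary:no

n_0=9 n_1=23 n_2=11  [Z2]
∂1: piv[ef,ei,em,ep,et,ew,ex] rk=7  ker:fi,fm,fp,ft,fw,fx,im,it,iw,mp,mw,mx,pt,pw,tw,wx
∂2: piv[efp,efx,eim,emw,fit,fmp,fmw,fpt,fpw,imw] rk=10  ker:mpw
∂1c = {e} + {f} + {i} + {p} + {t} + {x}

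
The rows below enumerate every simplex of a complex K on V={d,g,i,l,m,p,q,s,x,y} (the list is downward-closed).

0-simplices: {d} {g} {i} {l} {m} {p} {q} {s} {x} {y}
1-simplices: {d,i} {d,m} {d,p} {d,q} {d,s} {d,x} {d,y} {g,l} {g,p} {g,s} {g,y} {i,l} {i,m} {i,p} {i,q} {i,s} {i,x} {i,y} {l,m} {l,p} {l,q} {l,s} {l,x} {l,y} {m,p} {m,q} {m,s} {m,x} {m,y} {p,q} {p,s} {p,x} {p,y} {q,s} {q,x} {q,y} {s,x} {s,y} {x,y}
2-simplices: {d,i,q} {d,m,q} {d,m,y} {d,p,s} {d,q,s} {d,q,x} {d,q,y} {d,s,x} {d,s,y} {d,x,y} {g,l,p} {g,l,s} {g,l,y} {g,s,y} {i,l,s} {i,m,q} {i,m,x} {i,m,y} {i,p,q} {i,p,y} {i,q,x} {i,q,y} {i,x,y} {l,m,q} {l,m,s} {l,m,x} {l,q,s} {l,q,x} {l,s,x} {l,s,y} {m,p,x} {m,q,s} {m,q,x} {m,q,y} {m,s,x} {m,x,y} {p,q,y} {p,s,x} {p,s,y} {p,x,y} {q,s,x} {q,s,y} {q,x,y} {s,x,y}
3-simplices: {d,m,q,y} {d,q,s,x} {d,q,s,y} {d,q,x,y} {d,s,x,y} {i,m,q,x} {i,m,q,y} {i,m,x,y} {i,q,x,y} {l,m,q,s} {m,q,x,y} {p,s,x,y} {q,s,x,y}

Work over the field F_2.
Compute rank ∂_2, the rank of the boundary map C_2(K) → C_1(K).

n_0=10 n_1=39 n_2=44 n_3=13  [Z2]
∂1: piv[di,dm,dp,dq,ds,dx,dy,gl,gp] rk=9  ker:gs,gy,il,im,ip,iq,is,ix,iy,lm,lp,lq,ls,lx,ly,mp,mq,ms,mx,my,pq,ps,px,py,qs,qx,qy,sx,sy,xy
∂2: piv[diq,dmq,dmy,dps,dqs,dqx,dqy,dsx,dsy,dxy,glp,gls,gly,gsy,ils,imq,imx,imy,ipq,ipy,iqx,lmq,lms,lmx,lqs,mpx,psx,psy] rk=28  ker:iqy,ixy,lqx,lsx,lsy,mqs,mqx,mqy,msx,mxy,pqy,pxy,qsx,qsy,qxy,sxy
∂3: piv[dmqy,dqsx,dqsy,dqxy,dsxy,imqx,imqy,imxy,iqxy,lmqs,psxy] rk=11  ker:mqxy,qsxy
rk∂_2=28

rank∂_2=28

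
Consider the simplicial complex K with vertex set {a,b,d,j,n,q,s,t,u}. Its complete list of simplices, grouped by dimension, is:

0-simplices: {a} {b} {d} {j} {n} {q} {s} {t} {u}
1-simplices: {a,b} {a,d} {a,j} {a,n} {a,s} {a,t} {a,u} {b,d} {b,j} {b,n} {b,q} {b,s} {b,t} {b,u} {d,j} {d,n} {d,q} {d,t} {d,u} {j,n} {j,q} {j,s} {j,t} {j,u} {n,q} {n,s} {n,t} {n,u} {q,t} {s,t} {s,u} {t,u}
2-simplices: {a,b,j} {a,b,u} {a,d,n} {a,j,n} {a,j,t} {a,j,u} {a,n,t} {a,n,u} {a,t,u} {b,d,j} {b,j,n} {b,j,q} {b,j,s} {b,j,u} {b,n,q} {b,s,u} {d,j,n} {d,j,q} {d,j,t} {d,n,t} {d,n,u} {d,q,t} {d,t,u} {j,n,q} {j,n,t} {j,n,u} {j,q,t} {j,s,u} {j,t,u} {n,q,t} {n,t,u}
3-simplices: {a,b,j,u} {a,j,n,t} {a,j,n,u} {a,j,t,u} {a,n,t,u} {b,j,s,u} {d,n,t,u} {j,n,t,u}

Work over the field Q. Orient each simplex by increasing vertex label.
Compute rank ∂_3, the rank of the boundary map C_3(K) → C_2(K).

n_0=9 n_1=32 n_2=31 n_3=8  [Q]
∂1: piv[ab,ad,aj,an,as,at,au,bq] rk=8  ker:bd,bj,bn,bs,bt,bu,dj,dn,dq,dt,du,jn,jq,js,jt,ju,nq,ns,nt,nu,qt,st,su,tu
∂2: piv[abj,abu,adn,ajn,ajt,aju,ant,anu,atu,bdj,bjn,bjq,bjs,bnq,bsu,djn,djq,djt,dnu,dqt] rk=20  ker:bju,dnt,dtu,jnq,jnt,jnu,jqt,jsu,jtu,nqt,ntu
∂3: piv[abju,ajnt,ajnu,ajtu,antu,bjsu,dntu] rk=7  ker:jntu
rk∂_3=7

rank∂_3=7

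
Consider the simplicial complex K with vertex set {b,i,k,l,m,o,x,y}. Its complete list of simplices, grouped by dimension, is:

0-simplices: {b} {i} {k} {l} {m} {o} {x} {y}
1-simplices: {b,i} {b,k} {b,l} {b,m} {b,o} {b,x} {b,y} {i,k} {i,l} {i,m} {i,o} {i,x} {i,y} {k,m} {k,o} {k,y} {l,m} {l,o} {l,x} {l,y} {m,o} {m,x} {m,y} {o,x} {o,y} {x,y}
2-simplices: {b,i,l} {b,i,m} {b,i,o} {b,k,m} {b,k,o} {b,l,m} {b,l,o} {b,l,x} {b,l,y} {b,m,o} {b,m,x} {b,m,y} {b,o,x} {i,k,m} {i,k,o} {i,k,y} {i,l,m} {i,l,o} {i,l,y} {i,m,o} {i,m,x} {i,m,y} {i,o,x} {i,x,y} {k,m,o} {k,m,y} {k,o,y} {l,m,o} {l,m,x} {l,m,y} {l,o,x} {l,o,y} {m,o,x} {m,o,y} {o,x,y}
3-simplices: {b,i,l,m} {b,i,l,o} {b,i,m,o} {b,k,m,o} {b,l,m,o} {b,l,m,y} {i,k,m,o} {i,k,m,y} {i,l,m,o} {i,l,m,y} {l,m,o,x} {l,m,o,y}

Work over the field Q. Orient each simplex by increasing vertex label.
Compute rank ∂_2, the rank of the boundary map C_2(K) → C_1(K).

rank∂_2=19

n_0=8 n_1=26 n_2=35 n_3=12  [Q]
∂1: piv[bi,bk,bl,bm,bo,bx,by] rk=7  ker:ik,il,im,io,ix,iy,km,ko,ky,lm,lo,lx,ly,mo,mx,my,ox,oy,xy
∂2: piv[bil,bim,bio,bkm,bko,blm,blo,blx,bly,bmo,bmx,bmy,box,ikm,iky,ily,imx,ixy,koy] rk=19  ker:iko,ilm,ilo,imo,imy,iox,kmo,kmy,lmo,lmx,lmy,lox,loy,mox,moy,oxy
∂3: piv[bilm,bilo,bimo,bkmo,blmo,blmy,ikmo,ikmy,ilmy,lmox,lmoy] rk=11  ker:ilmo
rk∂_2=19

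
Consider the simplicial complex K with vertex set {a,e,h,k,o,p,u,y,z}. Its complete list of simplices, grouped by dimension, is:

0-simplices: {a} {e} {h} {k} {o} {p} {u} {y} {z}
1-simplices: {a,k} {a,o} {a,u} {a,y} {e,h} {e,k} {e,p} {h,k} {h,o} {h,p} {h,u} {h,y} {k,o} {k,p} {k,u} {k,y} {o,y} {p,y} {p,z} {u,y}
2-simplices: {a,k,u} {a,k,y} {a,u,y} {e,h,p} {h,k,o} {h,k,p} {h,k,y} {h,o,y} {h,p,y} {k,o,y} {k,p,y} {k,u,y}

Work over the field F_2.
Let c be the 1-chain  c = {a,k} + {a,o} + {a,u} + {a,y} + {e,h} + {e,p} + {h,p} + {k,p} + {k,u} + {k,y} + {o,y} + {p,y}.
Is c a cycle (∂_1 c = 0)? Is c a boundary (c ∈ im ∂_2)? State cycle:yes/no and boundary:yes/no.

cycle:yes boundary:no

n_0=9 n_1=20 n_2=12  [Z2]
∂1: piv[ak,ao,au,ay,eh,ek,ep,pz] rk=8  ker:hk,ho,hp,hu,hy,ko,kp,ku,ky,oy,py,uy
∂2: piv[aku,aky,auy,ehp,hko,hkp,hky,hoy,hpy] rk=9  ker:koy,kpy,kuy
∂1c = 0
c vs im∂2: residual ≠ 0 ⇒ not boundary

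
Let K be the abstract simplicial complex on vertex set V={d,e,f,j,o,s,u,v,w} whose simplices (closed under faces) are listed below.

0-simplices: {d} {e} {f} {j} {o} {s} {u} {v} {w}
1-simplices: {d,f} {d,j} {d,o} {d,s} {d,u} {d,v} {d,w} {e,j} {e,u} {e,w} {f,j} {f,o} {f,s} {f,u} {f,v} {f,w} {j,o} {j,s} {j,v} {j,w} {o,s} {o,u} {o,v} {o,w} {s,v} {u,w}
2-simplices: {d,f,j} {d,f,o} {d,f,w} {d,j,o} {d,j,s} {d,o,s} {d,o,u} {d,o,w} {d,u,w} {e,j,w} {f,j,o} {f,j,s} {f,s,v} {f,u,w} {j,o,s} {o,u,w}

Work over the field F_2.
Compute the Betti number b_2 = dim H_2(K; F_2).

b_2=3

n_0=9 n_1=26 n_2=16  [Z2]
∂1: piv[df,dj,do,ds,du,dv,dw,ej] rk=8  ker:eu,ew,fj,fo,fs,fu,fv,fw,jo,js,jv,jw,os,ou,ov,ow,sv,uw
∂2: piv[dfj,dfo,dfw,djo,djs,dos,dou,dow,duw,ejw,fjs,fsv,fuw] rk=13  ker:fjo,jos,ouw
b_2=(16−13)−0=3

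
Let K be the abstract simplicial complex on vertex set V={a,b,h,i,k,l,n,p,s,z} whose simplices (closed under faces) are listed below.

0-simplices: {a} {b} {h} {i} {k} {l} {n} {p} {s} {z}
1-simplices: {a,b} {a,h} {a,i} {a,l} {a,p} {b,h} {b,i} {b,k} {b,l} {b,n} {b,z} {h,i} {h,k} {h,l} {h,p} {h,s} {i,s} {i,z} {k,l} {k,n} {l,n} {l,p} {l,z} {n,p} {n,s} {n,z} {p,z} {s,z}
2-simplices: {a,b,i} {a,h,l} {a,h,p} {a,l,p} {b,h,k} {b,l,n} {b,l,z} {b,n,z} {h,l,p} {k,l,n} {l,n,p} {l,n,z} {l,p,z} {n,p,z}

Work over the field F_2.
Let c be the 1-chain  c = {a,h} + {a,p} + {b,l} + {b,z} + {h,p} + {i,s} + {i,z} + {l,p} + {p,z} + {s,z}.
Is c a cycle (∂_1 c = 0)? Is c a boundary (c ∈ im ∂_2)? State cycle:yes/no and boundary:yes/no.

cycle:yes boundary:no

n_0=10 n_1=28 n_2=14  [Z2]
∂1: piv[ab,ah,ai,al,ap,bk,bn,bz,hs] rk=9  ker:bh,bi,bl,hi,hk,hl,hp,is,iz,kl,kn,ln,lp,lz,np,ns,nz,pz,sz
∂2: piv[abi,ahl,ahp,alp,bhk,bln,blz,bnz,kln,lnp,lpz] rk=11  ker:hlp,lnz,npz
∂1c = 0
c vs im∂2: residual ≠ 0 ⇒ not boundary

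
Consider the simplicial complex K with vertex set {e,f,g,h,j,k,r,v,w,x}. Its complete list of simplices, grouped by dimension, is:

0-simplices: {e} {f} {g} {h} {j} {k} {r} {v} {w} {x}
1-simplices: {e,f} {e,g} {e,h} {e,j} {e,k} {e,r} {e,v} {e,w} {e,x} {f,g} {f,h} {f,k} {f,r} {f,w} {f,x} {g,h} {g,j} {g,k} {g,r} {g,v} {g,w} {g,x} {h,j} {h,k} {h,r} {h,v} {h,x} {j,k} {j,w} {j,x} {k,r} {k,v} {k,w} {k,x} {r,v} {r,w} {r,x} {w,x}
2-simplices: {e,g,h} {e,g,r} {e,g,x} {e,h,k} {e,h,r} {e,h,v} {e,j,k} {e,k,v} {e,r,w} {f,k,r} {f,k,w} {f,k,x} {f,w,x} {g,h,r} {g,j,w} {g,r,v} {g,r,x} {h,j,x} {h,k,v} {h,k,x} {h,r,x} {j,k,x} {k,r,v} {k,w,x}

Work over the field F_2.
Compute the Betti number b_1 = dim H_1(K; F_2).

b_1=8

n_0=10 n_1=38 n_2=24  [Z2]
∂1: piv[ef,eg,eh,ej,ek,er,ev,ew,ex] rk=9  ker:fg,fh,fk,fr,fw,fx,gh,gj,gk,gr,gv,gw,gx,hj,hk,hr,hv,hx,jk,jw,jx,kr,kv,kw,kx,rv,rw,rx,wx
∂2: piv[egh,egr,egx,ehk,ehr,ehv,ejk,ekv,erw,fkr,fkw,fkx,fwx,gjw,grv,grx,hjx,hkx,hrx,jkx,krv] rk=21  ker:ghr,hkv,kwx
b_1=(38−9)−21=8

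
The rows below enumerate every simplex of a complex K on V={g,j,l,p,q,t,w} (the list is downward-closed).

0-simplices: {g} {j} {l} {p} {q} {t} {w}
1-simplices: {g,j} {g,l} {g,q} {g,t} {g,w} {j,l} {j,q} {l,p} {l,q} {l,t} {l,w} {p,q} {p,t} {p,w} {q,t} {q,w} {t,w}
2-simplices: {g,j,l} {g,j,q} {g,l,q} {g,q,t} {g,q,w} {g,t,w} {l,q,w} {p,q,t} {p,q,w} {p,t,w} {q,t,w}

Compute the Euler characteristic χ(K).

n_0=7 n_1=17 n_2=11
χ=+7−17+11=1

χ(K)=1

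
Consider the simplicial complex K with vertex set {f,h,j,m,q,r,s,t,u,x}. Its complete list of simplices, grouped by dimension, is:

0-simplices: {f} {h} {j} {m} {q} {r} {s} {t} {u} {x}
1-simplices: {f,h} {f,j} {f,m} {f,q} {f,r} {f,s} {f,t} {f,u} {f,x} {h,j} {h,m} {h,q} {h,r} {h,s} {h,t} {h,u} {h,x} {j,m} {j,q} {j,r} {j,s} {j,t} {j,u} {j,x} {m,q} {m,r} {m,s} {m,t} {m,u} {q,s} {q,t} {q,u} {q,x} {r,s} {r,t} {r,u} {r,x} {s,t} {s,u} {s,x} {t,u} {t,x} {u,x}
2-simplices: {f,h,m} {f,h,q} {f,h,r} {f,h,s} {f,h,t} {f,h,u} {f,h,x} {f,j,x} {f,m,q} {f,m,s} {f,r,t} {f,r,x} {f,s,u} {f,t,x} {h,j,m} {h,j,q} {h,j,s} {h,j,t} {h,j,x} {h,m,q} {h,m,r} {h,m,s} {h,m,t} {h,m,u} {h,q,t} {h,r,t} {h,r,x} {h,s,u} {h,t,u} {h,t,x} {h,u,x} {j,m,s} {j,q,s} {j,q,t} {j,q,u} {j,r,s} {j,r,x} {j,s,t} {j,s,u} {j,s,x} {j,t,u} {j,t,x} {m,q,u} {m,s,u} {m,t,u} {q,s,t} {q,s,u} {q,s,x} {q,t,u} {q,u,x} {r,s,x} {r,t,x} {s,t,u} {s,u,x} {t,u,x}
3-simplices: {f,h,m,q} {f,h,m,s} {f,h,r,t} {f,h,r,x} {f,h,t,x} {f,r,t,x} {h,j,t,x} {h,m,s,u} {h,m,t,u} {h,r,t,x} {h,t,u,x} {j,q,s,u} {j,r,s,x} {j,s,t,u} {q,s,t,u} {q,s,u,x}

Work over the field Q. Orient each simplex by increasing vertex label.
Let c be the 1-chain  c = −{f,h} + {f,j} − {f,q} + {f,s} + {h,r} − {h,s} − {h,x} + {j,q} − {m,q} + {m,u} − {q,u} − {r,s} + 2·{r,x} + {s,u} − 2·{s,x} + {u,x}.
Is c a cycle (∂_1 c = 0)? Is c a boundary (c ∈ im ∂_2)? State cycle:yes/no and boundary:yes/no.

n_0=10 n_1=43 n_2=55 n_3=16  [Q]
∂1: piv[fh,fj,fm,fq,fr,fs,ft,fu,fx] rk=9  ker:hj,hm,hq,hr,hs,ht,hu,hx,jm,jq,jr,js,jt,ju,jx,mq,mr,ms,mt,mu,qs,qt,qu,qx,rs,rt,ru,rx,st,su,sx,tu,tx,ux
∂2: piv[fhm,fhq,fhr,fhs,fht,fhu,fhx,fjx,fmq,fms,frt,frx,fsu,ftx,hjm,hjq,hjs,hjt,hjx,hmr,hmt,hmu,hqt,htu,hux,jqs,jqu,jrs,jrx,jst,jsu,jsx,qsx] rk=33  ker:hmq,hms,hrt,hrx,hsu,htx,jms,jqt,jtu,jtx,mqu,msu,mtu,qst,qsu,qtu,qux,rsx,rtx,stu,sux,tux
∂3: piv[fhmq,fhms,fhrt,fhrx,fhtx,frtx,hjtx,hmsu,hmtu,htux,jqsu,jrsx,jstu,qstu,qsux] rk=15  ker:hrtx
∂1c = 0
c vs im∂2: reduces to 0 ⇒ boundary

cycle:yes boundary:yes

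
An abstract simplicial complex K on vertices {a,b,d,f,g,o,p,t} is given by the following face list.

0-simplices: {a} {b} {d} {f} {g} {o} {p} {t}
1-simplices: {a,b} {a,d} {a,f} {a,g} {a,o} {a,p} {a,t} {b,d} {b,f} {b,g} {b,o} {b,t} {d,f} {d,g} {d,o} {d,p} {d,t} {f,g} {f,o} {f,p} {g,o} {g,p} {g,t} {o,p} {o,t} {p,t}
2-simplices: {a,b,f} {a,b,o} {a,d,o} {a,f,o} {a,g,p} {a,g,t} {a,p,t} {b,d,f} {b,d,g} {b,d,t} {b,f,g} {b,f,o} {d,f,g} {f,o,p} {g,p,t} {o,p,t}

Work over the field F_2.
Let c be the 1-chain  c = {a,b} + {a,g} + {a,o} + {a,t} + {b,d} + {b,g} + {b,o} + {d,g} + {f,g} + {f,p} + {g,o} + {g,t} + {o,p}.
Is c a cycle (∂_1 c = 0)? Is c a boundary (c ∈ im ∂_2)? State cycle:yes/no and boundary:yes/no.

n_0=8 n_1=26 n_2=16  [Z2]
∂1: piv[ab,ad,af,ag,ao,ap,at] rk=7  ker:bd,bf,bg,bo,bt,df,dg,do,dp,dt,fg,fo,fp,go,gp,gt,op,ot,pt
∂2: piv[abf,abo,ado,afo,agp,agt,apt,bdf,bdg,bdt,bfg,fop,opt] rk=13  ker:bfo,dfg,gpt
∂1c = 0
c vs im∂2: residual ≠ 0 ⇒ not boundary

cycle:yes boundary:no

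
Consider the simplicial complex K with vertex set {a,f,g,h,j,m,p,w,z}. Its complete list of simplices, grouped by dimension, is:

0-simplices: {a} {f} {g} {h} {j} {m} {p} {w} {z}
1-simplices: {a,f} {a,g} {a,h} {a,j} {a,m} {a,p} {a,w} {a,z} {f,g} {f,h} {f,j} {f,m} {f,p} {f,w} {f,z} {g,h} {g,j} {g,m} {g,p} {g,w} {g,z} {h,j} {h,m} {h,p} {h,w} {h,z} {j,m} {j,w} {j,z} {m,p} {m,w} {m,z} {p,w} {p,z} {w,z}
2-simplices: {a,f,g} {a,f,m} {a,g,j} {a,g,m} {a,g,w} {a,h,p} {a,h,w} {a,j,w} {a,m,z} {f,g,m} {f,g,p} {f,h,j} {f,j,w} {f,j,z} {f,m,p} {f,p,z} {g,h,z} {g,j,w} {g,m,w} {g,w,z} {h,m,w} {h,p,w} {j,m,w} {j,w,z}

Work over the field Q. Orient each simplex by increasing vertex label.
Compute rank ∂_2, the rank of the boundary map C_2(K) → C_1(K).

rank∂_2=22

n_0=9 n_1=35 n_2=24  [Q]
∂1: piv[af,ag,ah,aj,am,ap,aw,az] rk=8  ker:fg,fh,fj,fm,fp,fw,fz,gh,gj,gm,gp,gw,gz,hj,hm,hp,hw,hz,jm,jw,jz,mp,mw,mz,pw,pz,wz
∂2: piv[afg,afm,agj,agm,agw,ahp,ahw,ajw,amz,fgp,fhj,fjw,fjz,fmp,fpz,ghz,gmw,gwz,hmw,hpw,jmw,jwz] rk=22  ker:fgm,gjw
rk∂_2=22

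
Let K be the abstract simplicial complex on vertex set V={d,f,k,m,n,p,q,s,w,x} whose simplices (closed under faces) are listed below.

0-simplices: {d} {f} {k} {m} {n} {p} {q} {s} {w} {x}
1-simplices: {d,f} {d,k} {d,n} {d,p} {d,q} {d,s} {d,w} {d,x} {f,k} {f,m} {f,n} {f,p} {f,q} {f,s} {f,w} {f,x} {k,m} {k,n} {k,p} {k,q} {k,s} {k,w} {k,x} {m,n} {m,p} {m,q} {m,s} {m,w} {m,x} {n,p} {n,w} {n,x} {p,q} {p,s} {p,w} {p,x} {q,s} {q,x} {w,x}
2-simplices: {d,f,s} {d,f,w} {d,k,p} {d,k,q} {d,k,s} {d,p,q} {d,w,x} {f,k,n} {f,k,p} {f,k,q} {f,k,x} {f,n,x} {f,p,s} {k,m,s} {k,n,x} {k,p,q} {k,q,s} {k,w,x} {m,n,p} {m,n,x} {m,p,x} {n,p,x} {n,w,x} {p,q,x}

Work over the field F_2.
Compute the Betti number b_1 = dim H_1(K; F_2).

b_1=9

n_0=10 n_1=39 n_2=24  [Z2]
∂1: piv[df,dk,dn,dp,dq,ds,dw,dx,fm] rk=9  ker:fk,fn,fp,fq,fs,fw,fx,km,kn,kp,kq,ks,kw,kx,mn,mp,mq,ms,mw,mx,np,nw,nx,pq,ps,pw,px,qs,qx,wx
∂2: piv[dfs,dfw,dkp,dkq,dks,dpq,dwx,fkn,fkp,fkq,fkx,fnx,fps,kms,kqs,kwx,mnp,mnx,mpx,nwx,pqx] rk=21  ker:knx,kpq,npx
b_1=(39−9)−21=9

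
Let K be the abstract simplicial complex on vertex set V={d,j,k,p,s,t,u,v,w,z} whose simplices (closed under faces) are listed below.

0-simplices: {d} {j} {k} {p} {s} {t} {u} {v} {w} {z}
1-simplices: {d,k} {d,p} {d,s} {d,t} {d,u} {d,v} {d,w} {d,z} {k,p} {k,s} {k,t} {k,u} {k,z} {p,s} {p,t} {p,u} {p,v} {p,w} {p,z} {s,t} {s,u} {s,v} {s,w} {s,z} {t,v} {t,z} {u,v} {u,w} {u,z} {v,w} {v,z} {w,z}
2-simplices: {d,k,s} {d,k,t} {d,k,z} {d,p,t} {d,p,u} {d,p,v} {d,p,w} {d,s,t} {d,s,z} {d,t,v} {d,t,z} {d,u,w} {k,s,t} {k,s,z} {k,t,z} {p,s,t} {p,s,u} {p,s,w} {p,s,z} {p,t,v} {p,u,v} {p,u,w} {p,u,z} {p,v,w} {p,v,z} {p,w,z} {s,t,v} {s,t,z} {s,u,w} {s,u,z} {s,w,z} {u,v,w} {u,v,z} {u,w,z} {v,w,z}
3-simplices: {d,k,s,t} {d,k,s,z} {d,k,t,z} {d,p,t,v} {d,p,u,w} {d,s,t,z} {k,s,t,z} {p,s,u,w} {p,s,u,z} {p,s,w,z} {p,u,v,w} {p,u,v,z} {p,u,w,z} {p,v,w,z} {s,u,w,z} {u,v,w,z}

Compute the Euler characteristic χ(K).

n_0=10 n_1=32 n_2=35 n_3=16
χ=+10−32+35−16=-3

χ(K)=-3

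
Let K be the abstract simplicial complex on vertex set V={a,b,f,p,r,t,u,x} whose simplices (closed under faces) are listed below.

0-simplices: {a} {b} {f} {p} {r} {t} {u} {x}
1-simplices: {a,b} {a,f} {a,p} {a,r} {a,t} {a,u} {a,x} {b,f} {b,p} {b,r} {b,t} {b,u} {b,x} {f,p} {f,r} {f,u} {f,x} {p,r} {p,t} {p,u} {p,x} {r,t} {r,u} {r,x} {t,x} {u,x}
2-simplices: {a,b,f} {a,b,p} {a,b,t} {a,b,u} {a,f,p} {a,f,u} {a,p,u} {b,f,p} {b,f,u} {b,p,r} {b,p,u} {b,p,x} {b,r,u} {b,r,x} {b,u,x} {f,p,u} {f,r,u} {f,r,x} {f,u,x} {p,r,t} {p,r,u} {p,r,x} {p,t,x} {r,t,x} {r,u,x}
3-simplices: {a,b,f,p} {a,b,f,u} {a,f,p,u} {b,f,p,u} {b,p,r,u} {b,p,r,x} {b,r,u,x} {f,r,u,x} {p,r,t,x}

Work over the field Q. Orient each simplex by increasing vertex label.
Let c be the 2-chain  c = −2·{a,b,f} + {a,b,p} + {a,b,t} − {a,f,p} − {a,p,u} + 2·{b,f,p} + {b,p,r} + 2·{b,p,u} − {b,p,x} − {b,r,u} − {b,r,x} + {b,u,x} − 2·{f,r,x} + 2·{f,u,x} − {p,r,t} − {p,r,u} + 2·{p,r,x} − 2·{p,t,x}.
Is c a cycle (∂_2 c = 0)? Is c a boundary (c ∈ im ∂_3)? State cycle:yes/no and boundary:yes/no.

n_0=8 n_1=26 n_2=25 n_3=9  [Q]
∂1: piv[ab,af,ap,ar,at,au,ax] rk=7  ker:bf,bp,br,bt,bu,bx,fp,fr,fu,fx,pr,pt,pu,px,rt,ru,rx,tx,ux
∂2: piv[abf,abp,abt,abu,afp,afu,apu,bpr,bpx,bru,brx,bux,fru,frx,prt,ptx] rk=16  ker:bfp,bfu,bpu,fpu,fux,pru,prx,rtx,rux
∂3: piv[abfp,abfu,afpu,bfpu,bpru,bprx,brux,frux,prtx] rk=9
∂2c = {a,f} − {a,p} − {a,t} + {a,u} + {b,p} − 3·{b,r} + {b,t} + {b,x} + {f,p} − 2·{f,r} + 2·{f,u} + {p,r} − {p,t} + 2·{p,u} − {p,x} − {r,t} − 2·{r,u} − {r,x} − 2·{t,x} + 3·{u,x}

cycle:no boundary:no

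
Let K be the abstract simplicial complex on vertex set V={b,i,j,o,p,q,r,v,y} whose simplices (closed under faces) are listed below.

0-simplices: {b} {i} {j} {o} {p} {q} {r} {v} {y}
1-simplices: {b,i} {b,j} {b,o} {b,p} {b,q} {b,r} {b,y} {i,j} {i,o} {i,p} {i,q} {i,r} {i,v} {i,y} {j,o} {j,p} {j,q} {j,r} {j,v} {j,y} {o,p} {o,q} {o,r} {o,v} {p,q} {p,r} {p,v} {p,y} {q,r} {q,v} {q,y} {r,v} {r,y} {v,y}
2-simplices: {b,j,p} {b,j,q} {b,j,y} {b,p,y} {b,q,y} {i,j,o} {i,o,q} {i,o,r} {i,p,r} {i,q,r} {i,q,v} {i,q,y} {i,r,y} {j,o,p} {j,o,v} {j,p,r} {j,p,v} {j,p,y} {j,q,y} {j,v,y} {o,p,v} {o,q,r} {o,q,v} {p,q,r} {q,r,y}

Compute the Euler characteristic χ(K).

χ(K)=0

n_0=9 n_1=34 n_2=25
χ=+9−34+25=0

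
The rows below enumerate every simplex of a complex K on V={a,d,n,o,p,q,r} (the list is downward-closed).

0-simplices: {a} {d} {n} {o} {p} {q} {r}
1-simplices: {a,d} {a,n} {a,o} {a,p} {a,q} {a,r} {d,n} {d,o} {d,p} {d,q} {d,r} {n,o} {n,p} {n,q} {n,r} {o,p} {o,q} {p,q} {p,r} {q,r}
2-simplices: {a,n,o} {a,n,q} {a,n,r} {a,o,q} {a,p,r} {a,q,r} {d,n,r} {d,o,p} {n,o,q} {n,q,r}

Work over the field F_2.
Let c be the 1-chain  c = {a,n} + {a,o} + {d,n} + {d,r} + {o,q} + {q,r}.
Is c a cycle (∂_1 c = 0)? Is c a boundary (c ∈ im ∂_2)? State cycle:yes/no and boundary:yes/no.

cycle:yes boundary:yes

n_0=7 n_1=20 n_2=10  [Z2]
∂1: piv[ad,an,ao,ap,aq,ar] rk=6  ker:dn,do,dp,dq,dr,no,np,nq,nr,op,oq,pq,pr,qr
∂2: piv[ano,anq,anr,aoq,apr,aqr,dnr,dop] rk=8  ker:noq,nqr
∂1c = 0
c vs im∂2: reduces to 0 ⇒ boundary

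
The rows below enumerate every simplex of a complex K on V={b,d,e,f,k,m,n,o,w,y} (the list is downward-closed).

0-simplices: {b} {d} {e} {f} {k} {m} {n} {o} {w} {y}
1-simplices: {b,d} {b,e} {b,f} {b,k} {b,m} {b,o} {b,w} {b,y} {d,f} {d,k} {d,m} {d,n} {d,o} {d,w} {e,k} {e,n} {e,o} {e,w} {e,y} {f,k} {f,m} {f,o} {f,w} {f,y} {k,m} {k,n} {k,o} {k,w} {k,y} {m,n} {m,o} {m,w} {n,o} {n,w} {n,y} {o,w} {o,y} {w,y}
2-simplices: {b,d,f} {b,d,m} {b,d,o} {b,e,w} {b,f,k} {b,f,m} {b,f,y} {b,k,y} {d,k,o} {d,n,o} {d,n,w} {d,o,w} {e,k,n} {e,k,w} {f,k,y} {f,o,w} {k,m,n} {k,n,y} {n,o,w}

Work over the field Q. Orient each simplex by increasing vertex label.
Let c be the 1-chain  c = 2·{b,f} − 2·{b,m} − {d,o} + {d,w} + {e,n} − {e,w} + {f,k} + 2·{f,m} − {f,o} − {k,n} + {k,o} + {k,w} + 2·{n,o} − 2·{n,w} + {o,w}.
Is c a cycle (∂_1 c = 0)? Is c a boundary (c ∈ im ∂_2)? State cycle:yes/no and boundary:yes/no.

cycle:yes boundary:no

n_0=10 n_1=38 n_2=19  [Q]
∂1: piv[bd,be,bf,bk,bm,bo,bw,by,dn] rk=9  ker:df,dk,dm,do,dw,ek,en,eo,ew,ey,fk,fm,fo,fw,fy,km,kn,ko,kw,ky,mn,mo,mw,no,nw,ny,ow,oy,wy
∂2: piv[bdf,bdm,bdo,bew,bfk,bfm,bfy,bky,dko,dno,dnw,dow,ekn,ekw,fow,kmn,kny] rk=17  ker:fky,now
∂1c = 0
c vs im∂2: residual ≠ 0 ⇒ not boundary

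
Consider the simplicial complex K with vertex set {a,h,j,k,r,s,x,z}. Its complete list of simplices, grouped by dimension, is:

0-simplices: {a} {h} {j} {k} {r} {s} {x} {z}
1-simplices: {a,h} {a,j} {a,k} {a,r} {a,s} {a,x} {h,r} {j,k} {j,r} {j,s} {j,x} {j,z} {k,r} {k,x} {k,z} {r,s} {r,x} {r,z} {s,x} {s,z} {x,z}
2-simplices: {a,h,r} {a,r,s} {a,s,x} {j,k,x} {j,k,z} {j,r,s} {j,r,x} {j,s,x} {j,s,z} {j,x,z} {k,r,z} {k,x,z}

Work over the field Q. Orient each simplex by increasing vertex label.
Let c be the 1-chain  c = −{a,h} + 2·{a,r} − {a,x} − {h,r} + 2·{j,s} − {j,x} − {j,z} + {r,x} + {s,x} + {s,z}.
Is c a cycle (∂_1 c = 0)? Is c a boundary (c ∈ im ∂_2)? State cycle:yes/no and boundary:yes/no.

cycle:yes boundary:yes

n_0=8 n_1=21 n_2=12  [Q]
∂1: piv[ah,aj,ak,ar,as,ax,jz] rk=7  ker:hr,jk,jr,js,jx,kr,kx,kz,rs,rx,rz,sx,sz,xz
∂2: piv[ahr,ars,asx,jkx,jkz,jrs,jrx,jsx,jsz,jxz,krz] rk=11  ker:kxz
∂1c = 0
c vs im∂2: reduces to 0 ⇒ boundary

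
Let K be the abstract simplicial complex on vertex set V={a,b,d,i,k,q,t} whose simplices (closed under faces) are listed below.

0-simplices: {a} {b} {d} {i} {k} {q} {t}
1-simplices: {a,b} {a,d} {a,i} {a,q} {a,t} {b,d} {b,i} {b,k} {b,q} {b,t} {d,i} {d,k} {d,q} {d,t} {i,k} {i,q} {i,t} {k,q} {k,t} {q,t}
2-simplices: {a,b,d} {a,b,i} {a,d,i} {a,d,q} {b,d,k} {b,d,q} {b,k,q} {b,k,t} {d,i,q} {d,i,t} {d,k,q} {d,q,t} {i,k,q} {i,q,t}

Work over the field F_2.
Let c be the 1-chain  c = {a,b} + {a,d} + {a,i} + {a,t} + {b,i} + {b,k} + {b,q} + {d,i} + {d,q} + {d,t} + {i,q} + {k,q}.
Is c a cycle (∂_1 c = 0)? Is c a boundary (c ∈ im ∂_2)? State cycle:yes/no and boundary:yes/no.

n_0=7 n_1=20 n_2=14  [Z2]
∂1: piv[ab,ad,ai,aq,at,bk] rk=6  ker:bd,bi,bq,bt,di,dk,dq,dt,ik,iq,it,kq,kt,qt
∂2: piv[abd,abi,adi,adq,bdk,bdq,bkq,bkt,diq,dit,dqt,ikq] rk=12  ker:dkq,iqt
∂1c = 0
c vs im∂2: residual ≠ 0 ⇒ not boundary

cycle:yes boundary:no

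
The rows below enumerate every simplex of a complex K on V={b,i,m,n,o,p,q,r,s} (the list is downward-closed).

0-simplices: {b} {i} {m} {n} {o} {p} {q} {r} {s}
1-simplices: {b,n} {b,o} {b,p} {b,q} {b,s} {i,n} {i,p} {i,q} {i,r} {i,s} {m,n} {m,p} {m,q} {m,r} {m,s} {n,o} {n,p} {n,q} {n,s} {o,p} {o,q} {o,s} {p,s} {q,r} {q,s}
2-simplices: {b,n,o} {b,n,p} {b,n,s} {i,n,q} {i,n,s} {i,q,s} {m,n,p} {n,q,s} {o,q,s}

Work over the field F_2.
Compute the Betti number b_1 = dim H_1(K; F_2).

n_0=9 n_1=25 n_2=9  [Z2]
∂1: piv[bn,bo,bp,bq,bs,in,ir,mn] rk=8  ker:ip,iq,is,mp,mq,mr,ms,no,np,nq,ns,op,oq,os,ps,qr,qs
∂2: piv[bno,bnp,bns,inq,ins,iqs,mnp,oqs] rk=8  ker:nqs
b_1=(25−8)−8=9

b_1=9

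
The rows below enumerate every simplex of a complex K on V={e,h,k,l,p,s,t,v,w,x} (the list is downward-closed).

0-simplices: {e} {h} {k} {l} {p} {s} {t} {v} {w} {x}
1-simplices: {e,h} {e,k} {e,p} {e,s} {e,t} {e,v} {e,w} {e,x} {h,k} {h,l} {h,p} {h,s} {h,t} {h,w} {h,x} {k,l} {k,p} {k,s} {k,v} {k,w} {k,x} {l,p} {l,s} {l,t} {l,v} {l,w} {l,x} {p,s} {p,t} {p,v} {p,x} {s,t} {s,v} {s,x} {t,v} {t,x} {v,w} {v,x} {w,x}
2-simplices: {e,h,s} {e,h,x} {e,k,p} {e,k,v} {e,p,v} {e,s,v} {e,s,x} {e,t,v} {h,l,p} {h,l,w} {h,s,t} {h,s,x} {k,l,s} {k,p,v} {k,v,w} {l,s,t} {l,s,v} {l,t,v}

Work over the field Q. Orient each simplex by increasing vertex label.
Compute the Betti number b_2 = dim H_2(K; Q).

n_0=10 n_1=39 n_2=18  [Q]
∂1: piv[eh,ek,ep,es,et,ev,ew,ex,hl] rk=9  ker:hk,hp,hs,ht,hw,hx,kl,kp,ks,kv,kw,kx,lp,ls,lt,lv,lw,lx,ps,pt,pv,px,st,sv,sx,tv,tx,vw,vx,wx
∂2: piv[ehs,ehx,ekp,ekv,epv,esv,esx,etv,hlp,hlw,hst,kls,kvw,lst,lsv,ltv] rk=16  ker:hsx,kpv
b_2=(18−16)−0=2

b_2=2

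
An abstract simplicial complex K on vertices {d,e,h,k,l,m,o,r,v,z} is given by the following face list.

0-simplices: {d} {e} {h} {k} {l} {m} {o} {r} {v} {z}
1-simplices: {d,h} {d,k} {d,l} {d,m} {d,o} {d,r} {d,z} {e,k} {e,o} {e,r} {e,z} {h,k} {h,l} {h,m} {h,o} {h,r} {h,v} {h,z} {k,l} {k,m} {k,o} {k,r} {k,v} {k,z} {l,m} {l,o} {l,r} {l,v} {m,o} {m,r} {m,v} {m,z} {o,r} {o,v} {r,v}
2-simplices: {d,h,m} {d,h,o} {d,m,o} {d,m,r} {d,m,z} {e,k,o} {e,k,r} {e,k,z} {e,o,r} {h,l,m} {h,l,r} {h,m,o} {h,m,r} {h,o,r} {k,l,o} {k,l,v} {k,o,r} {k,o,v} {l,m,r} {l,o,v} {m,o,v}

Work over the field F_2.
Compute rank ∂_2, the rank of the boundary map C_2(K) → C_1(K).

n_0=10 n_1=35 n_2=21  [Z2]
∂1: piv[dh,dk,dl,dm,do,dr,dz,ek,hv] rk=9  ker:eo,er,ez,hk,hl,hm,ho,hr,hz,kl,km,ko,kr,kv,kz,lm,lo,lr,lv,mo,mr,mv,mz,or,ov,rv
∂2: piv[dhm,dho,dmo,dmr,dmz,eko,ekr,ekz,eor,hlm,hlr,hmr,hor,klo,klv,kov,mov] rk=17  ker:hmo,kor,lmr,lov
rk∂_2=17

rank∂_2=17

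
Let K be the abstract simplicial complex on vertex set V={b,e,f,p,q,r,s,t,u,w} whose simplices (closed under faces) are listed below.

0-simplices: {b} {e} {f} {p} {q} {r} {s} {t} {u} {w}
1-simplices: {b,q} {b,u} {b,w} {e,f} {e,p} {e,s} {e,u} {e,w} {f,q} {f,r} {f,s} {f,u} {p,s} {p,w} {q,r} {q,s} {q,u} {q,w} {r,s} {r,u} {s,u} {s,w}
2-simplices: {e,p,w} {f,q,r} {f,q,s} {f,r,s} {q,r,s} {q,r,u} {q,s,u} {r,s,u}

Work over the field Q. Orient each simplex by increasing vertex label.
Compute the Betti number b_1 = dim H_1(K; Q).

b_1=8

n_0=10 n_1=22 n_2=8  [Q]
∂1: piv[bq,bu,bw,ef,ep,es,eu,fr] rk=8  ker:ew,fq,fs,fu,ps,pw,qr,qs,qu,qw,rs,ru,su,sw
∂2: piv[epw,fqr,fqs,frs,qru,qsu] rk=6  ker:qrs,rsu
b_1=(22−8)−6=8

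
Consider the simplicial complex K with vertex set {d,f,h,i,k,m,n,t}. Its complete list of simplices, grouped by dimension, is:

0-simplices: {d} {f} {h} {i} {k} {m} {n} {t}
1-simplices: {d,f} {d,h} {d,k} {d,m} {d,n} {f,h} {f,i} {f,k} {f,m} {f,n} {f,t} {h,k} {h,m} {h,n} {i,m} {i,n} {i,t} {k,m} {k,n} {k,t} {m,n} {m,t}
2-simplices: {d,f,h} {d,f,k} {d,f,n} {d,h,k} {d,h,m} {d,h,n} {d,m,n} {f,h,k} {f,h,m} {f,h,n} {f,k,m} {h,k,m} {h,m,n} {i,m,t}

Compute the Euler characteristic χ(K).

n_0=8 n_1=22 n_2=14
χ=+8−22+14=0

χ(K)=0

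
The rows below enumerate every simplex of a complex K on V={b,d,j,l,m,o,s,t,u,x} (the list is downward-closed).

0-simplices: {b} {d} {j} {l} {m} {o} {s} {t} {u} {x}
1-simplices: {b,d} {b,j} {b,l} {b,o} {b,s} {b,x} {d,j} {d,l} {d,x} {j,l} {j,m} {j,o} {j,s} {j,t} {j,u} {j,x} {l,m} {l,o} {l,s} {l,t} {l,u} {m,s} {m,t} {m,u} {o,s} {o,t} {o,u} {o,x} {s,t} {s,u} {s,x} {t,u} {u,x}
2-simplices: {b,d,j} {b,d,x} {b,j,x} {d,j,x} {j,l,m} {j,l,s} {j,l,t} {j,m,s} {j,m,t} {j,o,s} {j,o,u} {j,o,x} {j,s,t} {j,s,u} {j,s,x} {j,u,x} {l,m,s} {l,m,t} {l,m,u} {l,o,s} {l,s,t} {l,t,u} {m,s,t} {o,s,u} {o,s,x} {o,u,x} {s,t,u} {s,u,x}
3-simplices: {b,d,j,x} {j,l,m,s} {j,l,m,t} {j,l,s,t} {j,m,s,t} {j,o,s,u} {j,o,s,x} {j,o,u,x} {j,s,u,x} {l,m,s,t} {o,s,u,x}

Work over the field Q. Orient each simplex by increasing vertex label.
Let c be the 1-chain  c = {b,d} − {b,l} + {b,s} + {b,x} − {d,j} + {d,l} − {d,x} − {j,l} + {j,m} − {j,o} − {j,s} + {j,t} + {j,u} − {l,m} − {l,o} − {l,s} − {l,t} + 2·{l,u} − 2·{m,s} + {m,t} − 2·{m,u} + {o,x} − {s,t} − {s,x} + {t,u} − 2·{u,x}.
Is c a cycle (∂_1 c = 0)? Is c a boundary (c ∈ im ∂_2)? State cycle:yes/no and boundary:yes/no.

n_0=10 n_1=33 n_2=28 n_3=11  [Q]
∂1: piv[bd,bj,bl,bo,bs,bx,jm,jt,ju] rk=9  ker:dj,dl,dx,jl,jo,js,jx,lm,lo,ls,lt,lu,ms,mt,mu,os,ot,ou,ox,st,su,sx,tu,ux
∂2: piv[bdj,bdx,bjx,jlm,jls,jlt,jms,jmt,jos,jou,jox,jst,jsu,jsx,jux,lmu,los,ltu,stu] rk=19  ker:djx,lms,lmt,lst,mst,osu,osx,oux,sux
∂3: piv[bdjx,jlms,jlmt,jlst,jmst,josu,josx,joux,jsux] rk=9  ker:lmst,osux
∂1c = −2·{b} + 2·{d} − {j} + {l} + 3·{m} − 3·{o} − {s} − {t} + 4·{u} − 2·{x}

cycle:no boundary:no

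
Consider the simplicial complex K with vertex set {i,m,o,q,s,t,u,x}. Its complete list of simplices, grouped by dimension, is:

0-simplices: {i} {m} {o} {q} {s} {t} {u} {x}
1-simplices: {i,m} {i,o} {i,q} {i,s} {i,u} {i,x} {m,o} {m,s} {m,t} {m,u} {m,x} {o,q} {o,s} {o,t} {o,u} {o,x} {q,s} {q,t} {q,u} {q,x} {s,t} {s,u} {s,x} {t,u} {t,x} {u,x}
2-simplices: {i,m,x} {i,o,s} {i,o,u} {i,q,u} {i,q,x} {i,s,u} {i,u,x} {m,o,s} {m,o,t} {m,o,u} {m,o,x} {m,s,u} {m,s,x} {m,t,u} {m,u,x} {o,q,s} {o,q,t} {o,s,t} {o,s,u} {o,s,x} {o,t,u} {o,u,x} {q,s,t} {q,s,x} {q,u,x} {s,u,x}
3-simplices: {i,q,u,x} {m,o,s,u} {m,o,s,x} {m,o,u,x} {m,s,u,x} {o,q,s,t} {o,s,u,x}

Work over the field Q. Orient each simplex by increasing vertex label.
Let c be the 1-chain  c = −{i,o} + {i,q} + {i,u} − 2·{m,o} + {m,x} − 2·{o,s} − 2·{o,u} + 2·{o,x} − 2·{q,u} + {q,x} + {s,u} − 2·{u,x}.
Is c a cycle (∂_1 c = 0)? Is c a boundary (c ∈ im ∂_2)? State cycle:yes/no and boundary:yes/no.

cycle:no boundary:no

n_0=8 n_1=26 n_2=26 n_3=7  [Q]
∂1: piv[im,io,iq,is,iu,ix,mt] rk=7  ker:mo,ms,mu,mx,oq,os,ot,ou,ox,qs,qt,qu,qx,st,su,sx,tu,tx,ux
∂2: piv[imx,ios,iou,iqu,iqx,isu,iux,mos,mot,mou,mox,msx,mtu,mux,oqs,oqt,ost,qsx] rk=18  ker:msu,osu,osx,otu,oux,qst,qux,sux
∂3: piv[iqux,mosu,mosx,moux,msux,oqst] rk=6  ker:osux
∂1c = −{i} + {m} − {o} + 2·{q} − 3·{s} + 2·{x}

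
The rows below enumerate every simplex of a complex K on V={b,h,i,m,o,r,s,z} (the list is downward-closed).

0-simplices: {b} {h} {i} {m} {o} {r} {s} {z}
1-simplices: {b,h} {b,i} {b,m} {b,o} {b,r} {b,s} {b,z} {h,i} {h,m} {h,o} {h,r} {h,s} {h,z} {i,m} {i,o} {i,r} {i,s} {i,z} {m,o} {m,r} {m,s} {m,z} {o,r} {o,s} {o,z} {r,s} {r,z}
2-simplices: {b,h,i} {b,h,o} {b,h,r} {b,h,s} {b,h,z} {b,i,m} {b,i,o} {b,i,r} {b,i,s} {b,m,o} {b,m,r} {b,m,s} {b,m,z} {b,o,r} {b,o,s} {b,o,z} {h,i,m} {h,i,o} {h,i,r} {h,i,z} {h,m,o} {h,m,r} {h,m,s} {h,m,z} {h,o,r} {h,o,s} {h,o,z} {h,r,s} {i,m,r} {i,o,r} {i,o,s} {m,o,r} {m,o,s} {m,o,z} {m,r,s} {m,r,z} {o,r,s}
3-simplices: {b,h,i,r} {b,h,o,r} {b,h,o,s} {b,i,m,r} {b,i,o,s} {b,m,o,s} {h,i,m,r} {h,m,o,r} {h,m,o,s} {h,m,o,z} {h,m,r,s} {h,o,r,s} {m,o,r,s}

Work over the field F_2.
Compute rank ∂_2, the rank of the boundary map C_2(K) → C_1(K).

rank∂_2=20

n_0=8 n_1=27 n_2=37 n_3=13  [Z2]
∂1: piv[bh,bi,bm,bo,br,bs,bz] rk=7  ker:hi,hm,ho,hr,hs,hz,im,io,ir,is,iz,mo,mr,ms,mz,or,os,oz,rs,rz
∂2: piv[bhi,bho,bhr,bhs,bhz,bim,bio,bir,bis,bmo,bmr,bms,bmz,bor,bos,boz,him,hiz,hrs,mrz] rk=20  ker:hio,hir,hmo,hmr,hms,hmz,hor,hos,hoz,imr,ior,ios,mor,mos,moz,mrs,ors
∂3: piv[bhir,bhor,bhos,bimr,bios,bmos,himr,hmor,hmos,hmoz,hmrs,hors] rk=12  ker:mors
rk∂_2=20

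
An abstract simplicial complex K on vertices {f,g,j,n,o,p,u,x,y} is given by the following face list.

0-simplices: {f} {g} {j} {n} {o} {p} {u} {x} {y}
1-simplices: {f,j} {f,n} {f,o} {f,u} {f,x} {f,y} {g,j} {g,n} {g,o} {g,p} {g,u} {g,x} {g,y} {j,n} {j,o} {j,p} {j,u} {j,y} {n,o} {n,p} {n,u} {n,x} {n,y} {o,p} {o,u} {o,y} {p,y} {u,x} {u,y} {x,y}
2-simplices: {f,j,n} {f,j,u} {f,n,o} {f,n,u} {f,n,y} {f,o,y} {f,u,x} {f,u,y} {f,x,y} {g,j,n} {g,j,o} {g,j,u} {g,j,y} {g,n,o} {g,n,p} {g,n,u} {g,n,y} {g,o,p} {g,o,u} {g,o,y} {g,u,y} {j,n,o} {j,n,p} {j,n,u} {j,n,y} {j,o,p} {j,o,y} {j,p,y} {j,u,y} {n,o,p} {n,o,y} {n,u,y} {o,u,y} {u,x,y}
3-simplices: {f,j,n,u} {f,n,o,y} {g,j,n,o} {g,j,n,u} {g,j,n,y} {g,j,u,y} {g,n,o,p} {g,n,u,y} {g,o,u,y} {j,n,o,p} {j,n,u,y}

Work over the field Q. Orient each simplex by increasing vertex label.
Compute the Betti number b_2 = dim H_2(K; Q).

b_2=4

n_0=9 n_1=30 n_2=34 n_3=11  [Q]
∂1: piv[fj,fn,fo,fu,fx,fy,gj,gp] rk=8  ker:gn,go,gu,gx,gy,jn,jo,jp,ju,jy,no,np,nu,nx,ny,op,ou,oy,py,ux,uy,xy
∂2: piv[fjn,fju,fno,fnu,fny,foy,fux,fuy,fxy,gjn,gjo,gju,gjy,gno,gnp,gny,gop,gou,jnp,jpy] rk=20  ker:gnu,goy,guy,jno,jnu,jny,jop,joy,juy,nop,noy,nuy,ouy,uxy
∂3: piv[fjnu,fnoy,gjno,gjnu,gjny,gjuy,gnop,gnuy,gouy,jnop] rk=10  ker:jnuy
b_2=(34−20)−10=4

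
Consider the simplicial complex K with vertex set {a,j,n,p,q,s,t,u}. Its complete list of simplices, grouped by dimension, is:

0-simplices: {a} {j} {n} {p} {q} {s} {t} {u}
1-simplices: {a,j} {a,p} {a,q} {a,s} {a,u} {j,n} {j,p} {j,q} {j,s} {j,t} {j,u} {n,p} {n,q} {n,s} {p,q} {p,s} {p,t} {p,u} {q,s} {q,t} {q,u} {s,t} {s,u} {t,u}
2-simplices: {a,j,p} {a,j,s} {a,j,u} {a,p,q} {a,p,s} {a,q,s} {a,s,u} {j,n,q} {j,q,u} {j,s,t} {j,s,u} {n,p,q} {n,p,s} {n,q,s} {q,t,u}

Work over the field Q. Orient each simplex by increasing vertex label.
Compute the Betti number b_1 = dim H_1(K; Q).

b_1=4

n_0=8 n_1=24 n_2=15  [Q]
∂1: piv[aj,ap,aq,as,au,jn,jt] rk=7  ker:jp,jq,js,ju,np,nq,ns,pq,ps,pt,pu,qs,qt,qu,st,su,tu
∂2: piv[ajp,ajs,aju,apq,aps,aqs,asu,jnq,jqu,jst,npq,nps,qtu] rk=13  ker:jsu,nqs
b_1=(24−7)−13=4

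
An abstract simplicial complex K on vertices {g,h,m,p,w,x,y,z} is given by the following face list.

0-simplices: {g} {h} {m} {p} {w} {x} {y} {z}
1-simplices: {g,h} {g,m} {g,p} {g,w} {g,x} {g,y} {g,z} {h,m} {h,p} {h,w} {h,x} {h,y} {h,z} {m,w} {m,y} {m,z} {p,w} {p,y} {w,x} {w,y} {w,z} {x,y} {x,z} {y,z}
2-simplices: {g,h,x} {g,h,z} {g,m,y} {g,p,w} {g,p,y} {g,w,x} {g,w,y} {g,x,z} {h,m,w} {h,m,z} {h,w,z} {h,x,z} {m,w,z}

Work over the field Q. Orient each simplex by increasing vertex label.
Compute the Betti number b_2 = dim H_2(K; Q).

n_0=8 n_1=24 n_2=13  [Q]
∂1: piv[gh,gm,gp,gw,gx,gy,gz] rk=7  ker:hm,hp,hw,hx,hy,hz,mw,my,mz,pw,py,wx,wy,wz,xy,xz,yz
∂2: piv[ghx,ghz,gmy,gpw,gpy,gwx,gwy,gxz,hmw,hmz,hwz] rk=11  ker:hxz,mwz
b_2=(13−11)−0=2

b_2=2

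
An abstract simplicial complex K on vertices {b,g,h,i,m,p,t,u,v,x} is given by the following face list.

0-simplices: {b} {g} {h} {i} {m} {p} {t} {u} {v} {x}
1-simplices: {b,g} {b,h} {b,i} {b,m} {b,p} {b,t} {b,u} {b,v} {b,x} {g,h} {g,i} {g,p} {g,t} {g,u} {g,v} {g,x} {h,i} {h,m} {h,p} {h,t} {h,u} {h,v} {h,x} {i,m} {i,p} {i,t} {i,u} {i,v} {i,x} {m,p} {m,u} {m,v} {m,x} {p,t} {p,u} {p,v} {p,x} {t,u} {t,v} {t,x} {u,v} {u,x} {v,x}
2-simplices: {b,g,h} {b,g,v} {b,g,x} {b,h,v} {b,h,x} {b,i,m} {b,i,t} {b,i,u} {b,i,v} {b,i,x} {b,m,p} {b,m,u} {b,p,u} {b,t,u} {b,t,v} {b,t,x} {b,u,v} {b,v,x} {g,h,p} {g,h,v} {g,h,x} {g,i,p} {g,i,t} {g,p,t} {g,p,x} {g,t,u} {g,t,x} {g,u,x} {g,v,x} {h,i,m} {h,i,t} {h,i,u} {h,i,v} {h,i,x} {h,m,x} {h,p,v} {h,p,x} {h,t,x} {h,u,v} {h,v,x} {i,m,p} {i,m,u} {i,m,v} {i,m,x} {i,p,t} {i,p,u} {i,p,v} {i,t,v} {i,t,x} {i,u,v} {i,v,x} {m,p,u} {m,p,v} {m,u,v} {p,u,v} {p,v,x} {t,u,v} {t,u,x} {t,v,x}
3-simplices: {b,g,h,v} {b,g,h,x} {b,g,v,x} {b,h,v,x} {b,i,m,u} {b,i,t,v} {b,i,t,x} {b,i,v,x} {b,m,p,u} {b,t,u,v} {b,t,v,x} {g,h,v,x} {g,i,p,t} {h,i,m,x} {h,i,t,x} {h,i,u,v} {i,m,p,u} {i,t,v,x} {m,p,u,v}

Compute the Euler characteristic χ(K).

n_0=10 n_1=43 n_2=59 n_3=19
χ=+10−43+59−19=7

χ(K)=7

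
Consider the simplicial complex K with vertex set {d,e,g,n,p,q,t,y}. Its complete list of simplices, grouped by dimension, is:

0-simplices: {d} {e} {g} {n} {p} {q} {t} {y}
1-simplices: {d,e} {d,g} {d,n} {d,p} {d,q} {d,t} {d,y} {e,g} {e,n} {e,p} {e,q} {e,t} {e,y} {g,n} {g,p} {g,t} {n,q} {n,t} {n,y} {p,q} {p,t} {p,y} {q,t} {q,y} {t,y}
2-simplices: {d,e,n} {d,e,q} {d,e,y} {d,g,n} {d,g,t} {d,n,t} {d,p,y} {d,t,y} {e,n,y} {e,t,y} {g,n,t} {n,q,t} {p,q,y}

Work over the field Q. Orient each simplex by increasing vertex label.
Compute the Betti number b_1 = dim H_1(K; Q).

n_0=8 n_1=25 n_2=13  [Q]
∂1: piv[de,dg,dn,dp,dq,dt,dy] rk=7  ker:eg,en,ep,eq,et,ey,gn,gp,gt,nq,nt,ny,pq,pt,py,qt,qy,ty
∂2: piv[den,deq,dey,dgn,dgt,dnt,dpy,dty,eny,ety,nqt,pqy] rk=12  ker:gnt
b_1=(25−7)−12=6

b_1=6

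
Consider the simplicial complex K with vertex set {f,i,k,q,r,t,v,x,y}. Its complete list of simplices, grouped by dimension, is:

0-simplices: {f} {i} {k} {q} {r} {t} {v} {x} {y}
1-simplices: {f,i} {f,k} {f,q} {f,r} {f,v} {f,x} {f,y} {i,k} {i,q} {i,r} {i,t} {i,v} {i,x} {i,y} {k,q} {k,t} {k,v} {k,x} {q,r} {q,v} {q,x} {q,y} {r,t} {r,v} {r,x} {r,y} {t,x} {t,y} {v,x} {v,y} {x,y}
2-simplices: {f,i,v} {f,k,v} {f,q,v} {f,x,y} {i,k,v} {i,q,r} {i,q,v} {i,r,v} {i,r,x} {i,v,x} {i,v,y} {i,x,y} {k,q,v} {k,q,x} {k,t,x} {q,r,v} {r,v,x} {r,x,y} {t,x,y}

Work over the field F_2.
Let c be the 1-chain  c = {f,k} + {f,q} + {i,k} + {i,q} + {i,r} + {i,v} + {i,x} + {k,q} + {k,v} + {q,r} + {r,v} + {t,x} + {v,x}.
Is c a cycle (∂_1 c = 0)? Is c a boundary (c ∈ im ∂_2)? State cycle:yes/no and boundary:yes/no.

n_0=9 n_1=31 n_2=19  [Z2]
∂1: piv[fi,fk,fq,fr,fv,fx,fy,it] rk=8  ker:ik,iq,ir,iv,ix,iy,kq,kt,kv,kx,qr,qv,qx,qy,rt,rv,rx,ry,tx,ty,vx,vy,xy
∂2: piv[fiv,fkv,fqv,fxy,ikv,iqr,iqv,irv,irx,ivx,ivy,ixy,kqv,kqx,ktx,rxy,txy] rk=17  ker:qrv,rvx
∂1c = {i} + {r} + {t} + {x}

cycle:no boundary:no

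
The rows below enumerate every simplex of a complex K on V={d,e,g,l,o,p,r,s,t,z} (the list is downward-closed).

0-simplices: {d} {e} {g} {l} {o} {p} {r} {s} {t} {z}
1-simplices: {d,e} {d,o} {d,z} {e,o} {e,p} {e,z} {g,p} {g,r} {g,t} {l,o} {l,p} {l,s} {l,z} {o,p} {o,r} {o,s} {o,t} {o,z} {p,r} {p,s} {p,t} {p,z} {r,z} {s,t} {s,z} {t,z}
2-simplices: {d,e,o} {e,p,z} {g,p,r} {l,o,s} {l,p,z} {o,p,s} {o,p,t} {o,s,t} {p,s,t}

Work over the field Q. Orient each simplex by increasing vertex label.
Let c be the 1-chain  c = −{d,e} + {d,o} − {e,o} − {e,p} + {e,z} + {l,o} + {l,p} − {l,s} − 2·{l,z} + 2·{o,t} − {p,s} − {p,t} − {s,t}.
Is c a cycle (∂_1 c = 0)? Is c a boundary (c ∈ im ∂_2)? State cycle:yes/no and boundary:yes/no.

n_0=10 n_1=26 n_2=9  [Q]
∂1: piv[de,do,dz,ep,gp,gr,gt,lo,ls] rk=9  ker:eo,ez,lp,lz,op,or,os,ot,oz,pr,ps,pt,pz,rz,st,sz,tz
∂2: piv[deo,epz,gpr,los,lpz,ops,opt,ost] rk=8  ker:pst
∂1c = {l} − {o} + 2·{p} − {s} − {z}

cycle:no boundary:no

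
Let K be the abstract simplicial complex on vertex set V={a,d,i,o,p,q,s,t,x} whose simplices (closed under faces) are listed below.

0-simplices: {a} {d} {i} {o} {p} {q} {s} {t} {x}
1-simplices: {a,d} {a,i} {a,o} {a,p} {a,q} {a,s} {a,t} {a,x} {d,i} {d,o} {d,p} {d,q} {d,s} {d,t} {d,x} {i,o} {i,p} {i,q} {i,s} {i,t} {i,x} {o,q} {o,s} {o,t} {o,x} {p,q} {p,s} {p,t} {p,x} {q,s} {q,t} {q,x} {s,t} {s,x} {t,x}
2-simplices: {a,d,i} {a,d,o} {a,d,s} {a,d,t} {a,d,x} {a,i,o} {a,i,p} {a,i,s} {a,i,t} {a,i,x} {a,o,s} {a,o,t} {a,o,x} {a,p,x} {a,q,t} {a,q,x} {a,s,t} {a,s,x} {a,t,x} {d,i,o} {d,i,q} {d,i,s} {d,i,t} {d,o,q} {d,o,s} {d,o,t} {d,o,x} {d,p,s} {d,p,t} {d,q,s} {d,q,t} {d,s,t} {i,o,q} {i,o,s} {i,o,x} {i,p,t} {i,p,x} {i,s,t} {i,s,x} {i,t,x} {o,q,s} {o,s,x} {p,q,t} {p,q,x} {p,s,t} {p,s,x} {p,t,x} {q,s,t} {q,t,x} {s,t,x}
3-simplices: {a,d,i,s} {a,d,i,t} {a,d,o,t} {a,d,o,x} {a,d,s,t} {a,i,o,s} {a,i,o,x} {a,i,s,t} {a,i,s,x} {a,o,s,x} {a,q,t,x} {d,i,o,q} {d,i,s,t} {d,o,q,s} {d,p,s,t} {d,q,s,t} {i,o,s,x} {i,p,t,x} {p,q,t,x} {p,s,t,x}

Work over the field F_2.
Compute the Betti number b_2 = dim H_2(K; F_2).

n_0=9 n_1=35 n_2=50 n_3=20  [Z2]
∂1: piv[ad,ai,ao,ap,aq,as,at,ax] rk=8  ker:di,do,dp,dq,ds,dt,dx,io,ip,iq,is,it,ix,oq,os,ot,ox,pq,ps,pt,px,qs,qt,qx,st,sx,tx
∂2: piv[adi,ado,ads,adt,adx,aio,aip,ais,ait,aix,aos,aot,aox,apx,aqt,aqx,ast,asx,atx,diq,doq,dps,dpt,dqs,dqt,ipt,pqt] rk=27  ker:dio,dis,dit,dos,dot,dox,dst,ioq,ios,iox,ipx,ist,isx,itx,oqs,osx,pqx,pst,psx,ptx,qst,qtx,stx
∂3: piv[adis,adit,adot,adox,adst,aios,aiox,aist,aisx,aosx,aqtx,dioq,doqs,dpst,dqst,iptx,pqtx,pstx] rk=18  ker:dist,iosx
b_2=(50−27)−18=5

b_2=5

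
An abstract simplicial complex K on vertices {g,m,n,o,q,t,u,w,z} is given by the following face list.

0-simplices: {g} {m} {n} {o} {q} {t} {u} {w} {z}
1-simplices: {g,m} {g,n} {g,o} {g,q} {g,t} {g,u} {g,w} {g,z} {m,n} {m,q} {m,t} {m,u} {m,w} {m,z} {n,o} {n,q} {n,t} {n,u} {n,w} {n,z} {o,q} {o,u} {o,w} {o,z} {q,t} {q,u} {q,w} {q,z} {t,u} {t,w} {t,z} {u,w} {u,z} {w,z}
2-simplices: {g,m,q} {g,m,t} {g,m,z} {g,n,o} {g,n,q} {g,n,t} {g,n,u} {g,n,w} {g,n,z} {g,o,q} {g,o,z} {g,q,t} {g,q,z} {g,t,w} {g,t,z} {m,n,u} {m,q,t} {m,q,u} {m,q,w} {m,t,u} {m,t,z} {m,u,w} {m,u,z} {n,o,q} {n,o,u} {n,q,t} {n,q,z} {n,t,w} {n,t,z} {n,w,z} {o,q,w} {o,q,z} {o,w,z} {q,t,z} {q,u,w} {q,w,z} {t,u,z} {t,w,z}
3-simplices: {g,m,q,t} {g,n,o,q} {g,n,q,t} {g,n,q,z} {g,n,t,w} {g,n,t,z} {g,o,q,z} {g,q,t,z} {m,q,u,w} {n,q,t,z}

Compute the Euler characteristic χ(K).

n_0=9 n_1=34 n_2=38 n_3=10
χ=+9−34+38−10=3

χ(K)=3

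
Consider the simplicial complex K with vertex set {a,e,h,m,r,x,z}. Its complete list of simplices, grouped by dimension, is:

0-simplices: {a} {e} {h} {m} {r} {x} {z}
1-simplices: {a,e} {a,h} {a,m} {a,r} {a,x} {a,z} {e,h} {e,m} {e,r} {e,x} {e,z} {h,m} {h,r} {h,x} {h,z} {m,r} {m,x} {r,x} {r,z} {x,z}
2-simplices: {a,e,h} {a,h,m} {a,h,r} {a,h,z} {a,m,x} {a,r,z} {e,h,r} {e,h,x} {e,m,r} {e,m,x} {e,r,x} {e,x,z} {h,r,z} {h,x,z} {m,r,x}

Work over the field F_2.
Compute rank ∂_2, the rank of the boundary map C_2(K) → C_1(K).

rank∂_2=13

n_0=7 n_1=20 n_2=15  [Z2]
∂1: piv[ae,ah,am,ar,ax,az] rk=6  ker:eh,em,er,ex,ez,hm,hr,hx,hz,mr,mx,rx,rz,xz
∂2: piv[aeh,ahm,ahr,ahz,amx,arz,ehr,ehx,emr,emx,erx,exz,hxz] rk=13  ker:hrz,mrx
rk∂_2=13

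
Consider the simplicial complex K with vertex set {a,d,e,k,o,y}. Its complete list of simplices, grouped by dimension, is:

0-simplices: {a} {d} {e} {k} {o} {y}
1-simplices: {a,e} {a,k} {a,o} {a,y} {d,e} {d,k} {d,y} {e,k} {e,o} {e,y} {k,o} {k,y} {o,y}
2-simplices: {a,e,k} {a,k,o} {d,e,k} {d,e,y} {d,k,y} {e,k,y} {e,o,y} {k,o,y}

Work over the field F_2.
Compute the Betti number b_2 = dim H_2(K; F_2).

n_0=6 n_1=13 n_2=8  [Z2]
∂1: piv[ae,ak,ao,ay,de] rk=5  ker:dk,dy,ek,eo,ey,ko,ky,oy
∂2: piv[aek,ako,dek,dey,dky,eoy,koy] rk=7  ker:eky
b_2=(8−7)−0=1

b_2=1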